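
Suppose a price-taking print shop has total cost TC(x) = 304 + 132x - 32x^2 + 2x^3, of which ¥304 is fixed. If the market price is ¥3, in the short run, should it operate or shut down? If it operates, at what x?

Strip out fixed cost: VC = 132x - 32x^2 + 2x^3. Then AVC = 132 - 32x + 2x^2 and MC = 132 - 64x + 6x^2.
AVC is minimized where dAVC/dx = -32 + 4x = 0, at x = 8; min AVC = 132 - 32·8 + 2·8^2 = ¥4.
With P < min AVC (¥3 < ¥4), every unit sold adds to the loss.
Shutting down limits the loss to fixed cost, ¥304.

Shut down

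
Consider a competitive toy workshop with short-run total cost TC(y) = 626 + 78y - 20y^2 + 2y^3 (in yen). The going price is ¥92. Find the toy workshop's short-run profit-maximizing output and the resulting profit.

AVC = 78 - 20y + 2y^2 has its minimum ¥28 at y = 5; price ¥92 clears that bar, so the firm operates.
With MC = 78 - 40y + 6y^2, P = MC on the upward-sloping part at y* = 7.
TR = 92·7 = 644. TC = 626 + 252 = 878. Profit = 644 − 878 = -¥234.
Shutting down would mean losing the fixed cost of ¥626, so operating at a loss of ¥234 is better by ¥392.

Profit = -¥234 at y = 7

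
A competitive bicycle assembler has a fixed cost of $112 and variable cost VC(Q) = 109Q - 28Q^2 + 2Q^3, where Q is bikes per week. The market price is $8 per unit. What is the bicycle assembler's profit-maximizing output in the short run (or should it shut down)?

Shut down

Strip out fixed cost: VC = 109Q - 28Q^2 + 2Q^3. Then AVC = 109 - 28Q + 2Q^2 and MC = 109 - 56Q + 6Q^2.
AVC hits its minimum where MC = AVC, at Q = 7, giving min AVC = 109 - 28·7 + 2·7^2 = $11.
With P < min AVC ($8 < $11), every unit sold adds to the loss.
The firm minimizes its loss by shutting down and losing only its fixed cost of $112.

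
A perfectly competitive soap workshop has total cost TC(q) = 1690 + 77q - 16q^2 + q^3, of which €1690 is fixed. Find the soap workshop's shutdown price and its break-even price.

Shutdown price = min AVC. AVC = 77 - 16q + q^2, with vertex at q = 8 and minimum €13.
ATC = 1690/q + 77 - 16q + q^2. Setting dATC/dq = −1690/q^2 − 16 + 2q = 0 gives q = 13 (since 2·13^3 − 16·13^2 = 1690).
min ATC = 1690/13 + 77 − 16·13 + 13^2 = €168. That is the break-even price.
For €13 ≤ P < €168 the firm produces at a loss; below €13 it shuts down.

Shutdown price = €13; break-even price = €168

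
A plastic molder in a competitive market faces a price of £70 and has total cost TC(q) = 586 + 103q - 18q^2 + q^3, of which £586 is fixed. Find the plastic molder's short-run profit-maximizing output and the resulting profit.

Profit = -£102 at q = 11

AVC = 103 - 18q + q^2; min AVC = £22 at q = 9. Since P = £70 ≥ min AVC, the firm produces.
MC = 103 - 36q + 3q^2. Setting P = MC and taking the root on the rising branch gives q* = 11.
TR = 70·11 = 770. TC = 586 + 286 = 872. Profit = 770 − 872 = -£102.
Shutting down would mean losing the fixed cost of £586, so operating at a loss of £102 is better by £484.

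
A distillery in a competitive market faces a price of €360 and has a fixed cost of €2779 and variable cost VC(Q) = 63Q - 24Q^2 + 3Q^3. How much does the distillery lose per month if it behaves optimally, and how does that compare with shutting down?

AVC = 63 - 24Q + 3Q^2; min AVC = €15 at Q = 4. Since P = €360 ≥ min AVC, the firm produces.
With MC = 63 - 48Q + 9Q^2, P = MC on the upward-sloping part at Q* = 9.
TR = 360·9 = 3240. TC = 2779 + 810 = 3589. Profit = 3240 − 3589 = -€349.
By producing, the firm covers all variable cost plus €2430 of fixed cost; shutting down would lose the full €2779.

Profit = -€349 at Q = 9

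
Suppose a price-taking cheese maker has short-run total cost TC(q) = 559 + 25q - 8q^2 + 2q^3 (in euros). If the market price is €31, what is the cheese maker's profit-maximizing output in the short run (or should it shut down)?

Variable cost is VC = 25q - 8q^2 + 2q^3, so AVC = VC/q = 25 - 8q + 2q^2 and MC = dTC/dq = 25 - 16q + 6q^2.
The AVC parabola has its vertex at q = 8/4 = 2, where AVC = 25 - 8·2 + 2·2^2 = €17.
Since P = €31 ≥ min AVC = €17, price covers variable cost and the firm should produce.
Set P = MC: 31 = 25 - 16q + 6q^2 → -6 - 16q + 6q^2 = 0. The roots are q = -1/3 and q = 3; the profit-maximizing output is on the rising part of MC, so q* = 3.
Check: AVC at q = 3 is €19 ≤ P, so revenue covers variable cost.
Profit = P·q − TC = 31·3 − 616 = -€523, a loss, but smaller than the €559 fixed cost the firm would lose by shutting down.

Produce at q = 3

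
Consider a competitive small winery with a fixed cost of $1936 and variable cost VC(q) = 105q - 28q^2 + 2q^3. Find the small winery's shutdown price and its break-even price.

AVC = 105 - 28q + 2q^2; minimized at q = 7, giving min AVC = $7. That is the shutdown price.
ATC = 1936/q + 105 - 28q + 2q^2. Setting dATC/dq = −1936/q^2 − 28 + 4q = 0 gives q = 11 (since 4·11^3 − 28·11^2 = 1936).
min ATC = 1936/11 + 105 − 28·11 + 2·11^2 = $215. That is the break-even price.
Between these two prices the firm operates at a loss; above $215 it earns a profit.

Shutdown price = $7; break-even price = $215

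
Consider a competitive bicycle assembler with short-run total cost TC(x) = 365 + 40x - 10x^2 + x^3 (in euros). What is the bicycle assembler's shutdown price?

Short-run supply begins at min AVC. From VC = 40x - 10x^2 + x^3, AVC = 40 - 10x + x^2.
dAVC/dx = -10 + 2x = 0 gives x = 5. min AVC = 40 - 10·5 + 5^2 = 15.
The firm shuts down for any P below €15.

€15 per unit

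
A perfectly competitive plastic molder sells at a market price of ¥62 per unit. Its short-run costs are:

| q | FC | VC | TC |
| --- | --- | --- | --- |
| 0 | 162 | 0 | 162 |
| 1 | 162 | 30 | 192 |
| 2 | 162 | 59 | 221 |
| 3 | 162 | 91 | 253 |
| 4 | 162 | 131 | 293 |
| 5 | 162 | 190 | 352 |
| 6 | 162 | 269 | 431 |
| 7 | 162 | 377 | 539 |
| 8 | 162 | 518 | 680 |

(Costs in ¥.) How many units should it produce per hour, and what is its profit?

q = 5; profit = -¥42

Compute π = P·q − TC at each output: q=0: -162; q=1: -130; q=2: -97; q=3: -67; q=4: -45; q=5: -42; q=6: -59; q=7: -105; q=8: -184.
Profit is maximized at q = 5. AVC there is 190/5 = ¥38 ≤ P, so producing beats shutting down (which would give -¥162).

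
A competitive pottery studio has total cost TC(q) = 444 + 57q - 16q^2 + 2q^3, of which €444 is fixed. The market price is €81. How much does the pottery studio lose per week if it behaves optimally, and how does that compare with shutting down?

AVC = 57 - 16q + 2q^2 has its minimum €25 at q = 4; price €81 clears that bar, so the firm operates.
With MC = 57 - 32q + 6q^2, P = MC on the upward-sloping part at q* = 6.
TR = 81·6 = 486. TC = 444 + 198 = 642. Profit = 486 − 642 = -€156.
That loss of €156 beats the €444 the firm would lose by shutting down; producing recovers €288 of fixed cost.

Profit = -€156 at q = 6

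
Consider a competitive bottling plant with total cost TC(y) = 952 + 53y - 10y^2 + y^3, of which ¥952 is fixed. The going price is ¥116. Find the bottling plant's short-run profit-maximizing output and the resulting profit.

Profit = -¥304 at y = 9

AVC = 53 - 10y + y^2 has its minimum ¥28 at y = 5; price ¥116 clears that bar, so the firm operates.
With MC = 53 - 20y + 3y^2, P = MC on the upward-sloping part at y* = 9.
TR = 116·9 = 1044. TC = 952 + 396 = 1348. Profit = 1044 − 1348 = -¥304.
Shutting down would mean losing the fixed cost of ¥952, so operating at a loss of ¥304 is better by ¥648.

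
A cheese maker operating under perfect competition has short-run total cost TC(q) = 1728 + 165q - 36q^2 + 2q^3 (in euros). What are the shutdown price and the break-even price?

AVC = 165 - 36q + 2q^2; minimized at q = 9, giving min AVC = €3. That is the shutdown price.
ATC = 1728/q + 165 - 36q + 2q^2. Setting dATC/dq = −1728/q^2 − 36 + 4q = 0 gives q = 12 (since 4·12^3 − 36·12^2 = 1728).
min ATC = 1728/12 + 165 − 36·12 + 2·12^2 = €165. That is the break-even price.
For €3 ≤ P < €165 the firm produces at a loss; below €3 it shuts down.

Shutdown price = €3; break-even price = €165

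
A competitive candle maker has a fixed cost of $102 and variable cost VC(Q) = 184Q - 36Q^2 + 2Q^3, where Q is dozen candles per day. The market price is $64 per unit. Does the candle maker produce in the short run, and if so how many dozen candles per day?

Produce at Q = 10

From TC, MC = TC'(Q) = 184 - 72Q + 6Q^2 and AVC = VC/Q = 184 - 36Q + 2Q^2.
AVC hits its minimum where MC = AVC, at Q = 9, giving min AVC = 184 - 36·9 + 2·9^2 = $22.
Since P = $64 ≥ min AVC = $22, price covers variable cost and the firm should produce.
Set P = MC: 64 = 184 - 72Q + 6Q^2 → 120 - 72Q + 6Q^2 = 0. The roots are Q = 2 and Q = 10; the profit-maximizing output is on the rising part of MC, so Q* = 10.
Check: AVC at Q = 10 is $24 ≤ P, so revenue covers variable cost.
Profit = P·Q − TC = 64·10 − 342 = $298.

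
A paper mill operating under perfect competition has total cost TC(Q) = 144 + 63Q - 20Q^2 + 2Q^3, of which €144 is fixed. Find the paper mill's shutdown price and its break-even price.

Shutdown price = €13; break-even price = €39

AVC = 63 - 20Q + 2Q^2; minimized at Q = 5, giving min AVC = €13. That is the shutdown price.
ATC = 144/Q + 63 - 20Q + 2Q^2. Setting dATC/dQ = −144/Q^2 − 20 + 4Q = 0 gives Q = 6 (since 4·6^3 − 20·6^2 = 144).
min ATC = 144/6 + 63 − 20·6 + 2·6^2 = €39. That is the break-even price.
For €13 ≤ P < €39 the firm produces at a loss; below €13 it shuts down.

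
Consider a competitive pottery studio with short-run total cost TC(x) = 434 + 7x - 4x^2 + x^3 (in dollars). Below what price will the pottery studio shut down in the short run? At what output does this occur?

$3 per unit, at x = 2

The firm shuts down when price falls below the minimum of average variable cost. AVC = VC/x = 7 - 4x + x^2.
At the minimum of AVC, MC = AVC. MC = 7 - 8x + 3x^2; setting MC = AVC gives 2x^2 - 4x = 0, so x = 2. min AVC = 3.
The firm shuts down for any P below $3.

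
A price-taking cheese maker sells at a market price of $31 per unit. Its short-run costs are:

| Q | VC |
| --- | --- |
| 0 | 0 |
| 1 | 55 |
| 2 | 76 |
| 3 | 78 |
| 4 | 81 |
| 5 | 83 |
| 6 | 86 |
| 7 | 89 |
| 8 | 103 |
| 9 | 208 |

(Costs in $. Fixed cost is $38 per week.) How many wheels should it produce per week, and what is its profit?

Q = 8; profit = $107

Compute π = P·Q − TC at each output: Q=0: -38; Q=1: -62; Q=2: -52; Q=3: -23; Q=4: 5; Q=5: 34; Q=6: 62; Q=7: 90; Q=8: 107; Q=9: 33.
Profit is maximized at Q = 8. AVC there is 103/8 = $12.88 ≤ P, so producing beats shutting down (which would give -$38).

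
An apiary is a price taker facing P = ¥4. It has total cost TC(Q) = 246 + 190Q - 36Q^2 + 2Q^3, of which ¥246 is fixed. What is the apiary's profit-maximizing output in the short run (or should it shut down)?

Shut down

From TC, MC = TC'(Q) = 190 - 72Q + 6Q^2 and AVC = VC/Q = 190 - 36Q + 2Q^2.
AVC is minimized where dAVC/dQ = -36 + 4Q = 0, at Q = 9; min AVC = 190 - 36·9 + 2·9^2 = ¥28.
With P < min AVC (¥4 < ¥28), every unit sold adds to the loss.
The firm minimizes its loss by shutting down and losing only its fixed cost of ¥246.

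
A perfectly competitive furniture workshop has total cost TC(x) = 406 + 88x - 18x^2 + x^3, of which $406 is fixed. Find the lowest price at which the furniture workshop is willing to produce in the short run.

The shutdown price is the minimum of AVC. VC = 88x - 18x^2 + x^3, so AVC = 88 - 18x + x^2.
dAVC/dx = -18 + 2x = 0 gives x = 9. min AVC = 88 - 18·9 + 9^2 = 7.
For P < $7 the firm produces nothing.

$7 per unit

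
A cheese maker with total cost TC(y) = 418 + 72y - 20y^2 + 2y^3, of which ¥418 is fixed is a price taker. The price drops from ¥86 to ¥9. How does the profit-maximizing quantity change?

Output falls from 7 to 0 (the firm shuts down)

MC = 72 - 40y + 6y^2; the shutdown threshold is min AVC = ¥22 (at y = 5).
At P = ¥86 ≥ min AVC, set P = MC on the rising branch: y = 7.
At P = ¥9 < min AVC = ¥22, price no longer covers variable cost at any output, so the firm shuts down: y = 0.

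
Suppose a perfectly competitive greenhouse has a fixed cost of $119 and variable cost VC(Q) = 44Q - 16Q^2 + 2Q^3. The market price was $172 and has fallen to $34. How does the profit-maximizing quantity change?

Output falls from 8 to 5

MC = 44 - 32Q + 6Q^2; the shutdown threshold is min AVC = $12 (at Q = 4).
With P = $172 above the shutdown price, P = MC gives Q = 8.
At P = $34 ≥ min AVC, set P = MC: Q = 5. The firm stays open but cuts output.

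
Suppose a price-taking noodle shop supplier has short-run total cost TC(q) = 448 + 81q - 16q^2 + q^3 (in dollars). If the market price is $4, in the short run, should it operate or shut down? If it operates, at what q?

Strip out fixed cost: VC = 81q - 16q^2 + q^3. Then AVC = 81 - 16q + q^2 and MC = 81 - 32q + 3q^2.
AVC is minimized where dAVC/dq = -16 + 2q = 0, at q = 8; min AVC = 81 - 16·8 + 8^2 = $17.
Since P = $4 < min AVC = $17, price fails to cover variable cost at any output.
Best response: produce nothing and absorb the $448 fixed cost.

Shut down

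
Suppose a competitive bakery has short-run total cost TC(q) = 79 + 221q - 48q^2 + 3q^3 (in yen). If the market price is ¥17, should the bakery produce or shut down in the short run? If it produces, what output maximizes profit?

Strip out fixed cost: VC = 221q - 48q^2 + 3q^3. Then AVC = 221 - 48q + 3q^2 and MC = 221 - 96q + 9q^2.
The AVC parabola has its vertex at q = 48/6 = 8, where AVC = 221 - 48·8 + 3·8^2 = ¥29.
With P < min AVC (¥17 < ¥29), every unit sold adds to the loss.
The firm minimizes its loss by shutting down and losing only its fixed cost of ¥79.

Shut down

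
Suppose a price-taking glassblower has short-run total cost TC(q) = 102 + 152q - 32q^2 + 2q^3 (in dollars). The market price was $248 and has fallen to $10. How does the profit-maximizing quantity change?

AVC = 152 - 32q + 2q^2, minimized at q = 8 where min AVC = $24. MC = 152 - 64q + 6q^2.
At P = $248 ≥ min AVC, set P = MC on the rising branch: q = 12.
At P = $10 < min AVC = $24, price no longer covers variable cost at any output, so the firm shuts down: q = 0.

Output falls from 12 to 0 (the firm shuts down)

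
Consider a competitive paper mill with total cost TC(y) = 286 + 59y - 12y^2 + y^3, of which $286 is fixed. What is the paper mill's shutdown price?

Short-run supply begins at min AVC. From VC = 59y - 12y^2 + y^3, AVC = 59 - 12y + y^2.
At the minimum of AVC, MC = AVC. MC = 59 - 24y + 3y^2; setting MC = AVC gives 2y^2 - 12y = 0, so y = 6. min AVC = 23.
For P < $23 the firm produces nothing.

$23 per unit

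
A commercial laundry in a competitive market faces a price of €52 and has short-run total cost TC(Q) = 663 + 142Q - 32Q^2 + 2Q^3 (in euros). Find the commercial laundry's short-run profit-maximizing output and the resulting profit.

Profit = -€339 at Q = 9

AVC = 142 - 32Q + 2Q^2 has its minimum €14 at Q = 8; price €52 clears that bar, so the firm operates.
MC = 142 - 64Q + 6Q^2. Setting P = MC and taking the root on the rising branch gives Q* = 9.
TR = 52·9 = 468. TC = 663 + 144 = 807. Profit = 468 − 807 = -€339.
That loss of €339 beats the €663 the firm would lose by shutting down; producing recovers €324 of fixed cost.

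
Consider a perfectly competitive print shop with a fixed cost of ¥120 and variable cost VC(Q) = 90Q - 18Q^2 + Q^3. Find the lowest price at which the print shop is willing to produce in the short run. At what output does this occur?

¥9 per unit, at Q = 9

The firm shuts down when price falls below the minimum of average variable cost. AVC = VC/Q = 90 - 18Q + Q^2.
At the minimum of AVC, MC = AVC. MC = 90 - 36Q + 3Q^2; setting MC = AVC gives 2Q^2 - 18Q = 0, so Q = 9. min AVC = 9.
For P < ¥9 the firm produces nothing.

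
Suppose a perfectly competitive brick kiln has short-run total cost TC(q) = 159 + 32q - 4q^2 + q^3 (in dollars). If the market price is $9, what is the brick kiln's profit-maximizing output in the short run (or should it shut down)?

Shut down

From TC, MC = TC'(q) = 32 - 8q + 3q^2 and AVC = VC/q = 32 - 4q + q^2.
The AVC parabola has its vertex at q = 4/2 = 2, where AVC = 32 - 4·2 + 2^2 = $28.
P = $9 lies below min AVC = $28; no output level covers variable cost.
Best response: produce nothing and absorb the $159 fixed cost.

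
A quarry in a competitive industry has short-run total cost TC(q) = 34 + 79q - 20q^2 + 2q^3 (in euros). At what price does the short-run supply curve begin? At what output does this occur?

€29 per unit, at q = 5

Short-run supply begins at min AVC. From VC = 79q - 20q^2 + 2q^3, AVC = 79 - 20q + 2q^2.
At the minimum of AVC, MC = AVC. MC = 79 - 40q + 6q^2; setting MC = AVC gives 4q^2 - 20q = 0, so q = 5. min AVC = 29.
So the shutdown price is €29.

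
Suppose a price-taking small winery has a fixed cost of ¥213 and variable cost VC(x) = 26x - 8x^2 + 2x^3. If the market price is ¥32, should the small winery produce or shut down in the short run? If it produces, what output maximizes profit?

Produce at x = 3

From TC, MC = TC'(x) = 26 - 16x + 6x^2 and AVC = VC/x = 26 - 8x + 2x^2.
AVC is minimized where dAVC/dx = -8 + 4x = 0, at x = 2; min AVC = 26 - 8·2 + 2·2^2 = ¥18.
Because ¥32 ≥ ¥18, revenue can cover variable cost; the firm operates.
Solving P = MC: -6 - 16x + 6x^2 = 0 ⇒ x = -1/3 or 3. On the upward-sloping branch, x* = 3.
Check: AVC at x = 3 is ¥20 ≤ P, so revenue covers variable cost.
Profit = P·x − TC = 32·3 − 273 = -¥177, a loss, but smaller than the ¥213 fixed cost the firm would lose by shutting down.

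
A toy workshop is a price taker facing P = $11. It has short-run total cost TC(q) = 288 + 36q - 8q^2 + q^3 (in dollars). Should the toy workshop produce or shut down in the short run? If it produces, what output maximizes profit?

Shut down

Strip out fixed cost: VC = 36q - 8q^2 + q^3. Then AVC = 36 - 8q + q^2 and MC = 36 - 16q + 3q^2.
AVC is minimized where dAVC/dq = -8 + 2q = 0, at q = 4; min AVC = 36 - 8·4 + 4^2 = $20.
Since P = $11 < min AVC = $20, price fails to cover variable cost at any output.
Best response: produce nothing and absorb the $288 fixed cost.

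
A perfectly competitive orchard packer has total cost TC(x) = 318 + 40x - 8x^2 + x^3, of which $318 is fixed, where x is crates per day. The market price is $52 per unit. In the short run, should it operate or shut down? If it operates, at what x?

Produce at x = 6

Strip out fixed cost: VC = 40x - 8x^2 + x^3. Then AVC = 40 - 8x + x^2 and MC = 40 - 16x + 3x^2.
The AVC parabola has its vertex at x = 8/2 = 4, where AVC = 40 - 8·4 + 4^2 = $24.
Since P = $52 ≥ min AVC = $24, price covers variable cost and the firm should produce.
Solving P = MC: -12 - 16x + 3x^2 = 0 ⇒ x = -2/3 or 6. On the upward-sloping branch, x* = 6.
Check: AVC at x = 6 is $28 ≤ P, so revenue covers variable cost.
Profit = P·x − TC = 52·6 − 486 = -$174, a loss, but smaller than the $318 fixed cost the firm would lose by shutting down.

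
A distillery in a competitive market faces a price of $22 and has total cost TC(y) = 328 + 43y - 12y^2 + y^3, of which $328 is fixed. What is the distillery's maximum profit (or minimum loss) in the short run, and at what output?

Profit = -$230 at y = 7

AVC = 43 - 12y + y^2; min AVC = $7 at y = 6. Since P = $22 ≥ min AVC, the firm produces.
MC = 43 - 24y + 3y^2. Setting P = MC and taking the root on the rising branch gives y* = 7.
TR = 22·7 = 154. TC = 328 + 56 = 384. Profit = 154 − 384 = -$230.
By producing, the firm covers all variable cost plus $98 of fixed cost; shutting down would lose the full $328.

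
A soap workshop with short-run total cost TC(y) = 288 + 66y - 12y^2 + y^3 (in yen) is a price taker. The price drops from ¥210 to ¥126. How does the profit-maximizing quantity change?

MC = 66 - 24y + 3y^2; the shutdown threshold is min AVC = ¥30 (at y = 6).
With P = ¥210 above the shutdown price, P = MC gives y = 12.
At P = ¥126 ≥ min AVC, set P = MC: y = 10. The firm stays open but cuts output.

Output falls from 12 to 10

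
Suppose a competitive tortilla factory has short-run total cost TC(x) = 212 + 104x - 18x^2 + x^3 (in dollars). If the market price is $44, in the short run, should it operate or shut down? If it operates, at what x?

From TC, MC = TC'(x) = 104 - 36x + 3x^2 and AVC = VC/x = 104 - 18x + x^2.
AVC hits its minimum where MC = AVC, at x = 9, giving min AVC = 104 - 18·9 + 9^2 = $23.
P = $44 exceeds min AVC = $23, so the firm stays open.
Set P = MC: 44 = 104 - 36x + 3x^2 → 60 - 36x + 3x^2 = 0. The roots are x = 2 and x = 10; the profit-maximizing output is on the rising part of MC, so x* = 10.
Check: AVC at x = 10 is $24 ≤ P, so revenue covers variable cost.
Profit = P·x − TC = 44·10 − 452 = -$12, a loss, but smaller than the $212 fixed cost the firm would lose by shutting down.

Produce at x = 10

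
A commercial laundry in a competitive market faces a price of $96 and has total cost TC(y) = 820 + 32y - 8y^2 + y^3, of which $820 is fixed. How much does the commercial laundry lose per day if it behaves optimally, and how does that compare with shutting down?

AVC = 32 - 8y + y^2; min AVC = $16 at y = 4. Since P = $96 ≥ min AVC, the firm produces.
MC = 32 - 16y + 3y^2. Setting P = MC and taking the root on the rising branch gives y* = 8.
TR = 96·8 = 768. TC = 820 + 256 = 1076. Profit = 768 − 1076 = -$308.
Shutting down would mean losing the fixed cost of $820, so operating at a loss of $308 is better by $512.

Profit = -$308 at y = 8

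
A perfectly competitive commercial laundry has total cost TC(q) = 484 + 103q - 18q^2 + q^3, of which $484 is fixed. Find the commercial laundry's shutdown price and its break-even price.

Shutdown price = min AVC. AVC = 103 - 18q + q^2, with vertex at q = 9 and minimum $22.
ATC = 484/q + 103 - 18q + q^2. Setting dATC/dq = −484/q^2 − 18 + 2q = 0 gives q = 11 (since 2·11^3 − 18·11^2 = 484).
min ATC = 484/11 + 103 − 18·11 + 11^2 = $70. That is the break-even price.
For $22 ≤ P < $70 the firm produces at a loss; below $22 it shuts down.

Shutdown price = $22; break-even price = $70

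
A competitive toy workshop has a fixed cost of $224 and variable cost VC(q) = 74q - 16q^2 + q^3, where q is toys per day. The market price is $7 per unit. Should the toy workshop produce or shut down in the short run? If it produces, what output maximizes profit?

Shut down

From TC, MC = TC'(q) = 74 - 32q + 3q^2 and AVC = VC/q = 74 - 16q + q^2.
AVC hits its minimum where MC = AVC, at q = 8, giving min AVC = 74 - 16·8 + 8^2 = $10.
With P < min AVC ($7 < $10), every unit sold adds to the loss.
Shutting down limits the loss to fixed cost, $224.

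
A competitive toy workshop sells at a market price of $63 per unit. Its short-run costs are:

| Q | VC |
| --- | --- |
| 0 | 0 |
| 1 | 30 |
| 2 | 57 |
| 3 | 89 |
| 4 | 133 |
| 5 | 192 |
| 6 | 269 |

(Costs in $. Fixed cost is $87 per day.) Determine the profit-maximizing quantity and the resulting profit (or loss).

Q = 5; profit = $36

Compute π = P·Q − TC at each output: Q=0: -87; Q=1: -54; Q=2: -18; Q=3: 13; Q=4: 32; Q=5: 36; Q=6: 22.
Profit is maximized at Q = 5. AVC there is 192/5 = $38.40 ≤ P, so producing beats shutting down (which would give -$87).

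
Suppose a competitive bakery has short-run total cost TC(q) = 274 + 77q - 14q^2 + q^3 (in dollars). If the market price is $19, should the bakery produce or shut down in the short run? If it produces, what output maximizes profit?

Variable cost is VC = 77q - 14q^2 + q^3, so AVC = VC/q = 77 - 14q + q^2 and MC = dTC/dq = 77 - 28q + 3q^2.
The AVC parabola has its vertex at q = 14/2 = 7, where AVC = 77 - 14·7 + 7^2 = $28.
P = $19 lies below min AVC = $28; no output level covers variable cost.
The firm minimizes its loss by shutting down and losing only its fixed cost of $274.

Shut down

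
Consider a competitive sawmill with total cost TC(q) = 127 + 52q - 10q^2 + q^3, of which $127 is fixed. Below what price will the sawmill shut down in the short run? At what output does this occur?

$27 per unit, at q = 5

The shutdown price is the minimum of AVC. VC = 52q - 10q^2 + q^3, so AVC = 52 - 10q + q^2.
At the minimum of AVC, MC = AVC. MC = 52 - 20q + 3q^2; setting MC = AVC gives 2q^2 - 10q = 0, so q = 5. min AVC = 27.
For P < $27 the firm produces nothing.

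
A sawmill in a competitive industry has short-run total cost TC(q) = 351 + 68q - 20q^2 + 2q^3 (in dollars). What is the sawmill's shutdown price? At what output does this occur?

The shutdown price is the minimum of AVC. VC = 68q - 20q^2 + 2q^3, so AVC = 68 - 20q + 2q^2.
dAVC/dq = -20 + 4q = 0 gives q = 5. min AVC = 68 - 20·5 + 2·5^2 = 18.
The firm shuts down for any P below $18.

$18 per unit, at q = 5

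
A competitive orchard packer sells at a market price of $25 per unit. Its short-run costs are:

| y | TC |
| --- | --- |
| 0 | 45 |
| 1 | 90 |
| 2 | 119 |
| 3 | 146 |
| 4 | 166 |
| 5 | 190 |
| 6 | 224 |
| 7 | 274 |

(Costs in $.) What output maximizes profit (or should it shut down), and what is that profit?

Compute π = P·y − TC at each output: y=0: -45; y=1: -65; y=2: -69; y=3: -71; y=4: -66; y=5: -65; y=6: -74; y=7: -99.
Profit is highest at y = 0. Equivalently, the lowest AVC in the table is 145/5 ≈ $29 at y = 5, and P = $25 falls below it — price never covers variable cost, so the firm shuts down and loses only its fixed cost.

y = 0 (shut down); profit = -$45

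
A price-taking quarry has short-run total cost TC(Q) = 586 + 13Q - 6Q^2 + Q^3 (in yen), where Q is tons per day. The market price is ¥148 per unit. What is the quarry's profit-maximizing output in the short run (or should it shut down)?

Strip out fixed cost: VC = 13Q - 6Q^2 + Q^3. Then AVC = 13 - 6Q + Q^2 and MC = 13 - 12Q + 3Q^2.
The AVC parabola has its vertex at Q = 6/2 = 3, where AVC = 13 - 6·3 + 3^2 = ¥4.
P = ¥148 exceeds min AVC = ¥4, so the firm stays open.
P = MC gives -135 - 12Q + 3Q^2 = 0, with roots -5 and 9. Take the larger (rising MC): Q* = 9.
Check: AVC at Q = 9 is ¥40 ≤ P, so revenue covers variable cost.
Profit = P·Q − TC = 148·9 − 946 = ¥386.

Produce at Q = 9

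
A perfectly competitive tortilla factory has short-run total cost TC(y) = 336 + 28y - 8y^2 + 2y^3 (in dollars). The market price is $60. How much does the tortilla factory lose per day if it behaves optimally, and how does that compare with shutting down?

AVC = 28 - 8y + 2y^2; min AVC = $20 at y = 2. Since P = $60 ≥ min AVC, the firm produces.
MC = 28 - 16y + 6y^2. Setting P = MC and taking the root on the rising branch gives y* = 4.
TR = 60·4 = 240. TC = 336 + 112 = 448. Profit = 240 − 448 = -$208.
By producing, the firm covers all variable cost plus $128 of fixed cost; shutting down would lose the full $336.

Profit = -$208 at y = 4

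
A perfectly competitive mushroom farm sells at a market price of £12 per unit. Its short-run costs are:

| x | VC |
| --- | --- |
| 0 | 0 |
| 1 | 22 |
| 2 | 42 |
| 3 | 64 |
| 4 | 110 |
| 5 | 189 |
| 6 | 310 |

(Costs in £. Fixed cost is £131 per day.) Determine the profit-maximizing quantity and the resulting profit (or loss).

x = 0 (shut down); profit = -£131

Tabulate TR − TC: x=0: -131; x=1: -141; x=2: -149; x=3: -159; x=4: -193; x=5: -260; x=6: -369.
Profit is highest at x = 0. Equivalently, the lowest AVC in the table is 42/2 ≈ £21 at x = 2, and P = £12 falls below it — price never covers variable cost, so the firm shuts down and loses only its fixed cost.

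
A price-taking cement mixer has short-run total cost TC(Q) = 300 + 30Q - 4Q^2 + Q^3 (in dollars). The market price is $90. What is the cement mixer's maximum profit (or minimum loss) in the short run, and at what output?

Profit = -$12 at Q = 6

AVC = 30 - 4Q + Q^2; min AVC = $26 at Q = 2. Since P = $90 ≥ min AVC, the firm produces.
MC = 30 - 8Q + 3Q^2. Setting P = MC and taking the root on the rising branch gives Q* = 6.
TR = 90·6 = 540. TC = 300 + 252 = 552. Profit = 540 − 552 = -$12.
By producing, the firm covers all variable cost plus $288 of fixed cost; shutting down would lose the full $300.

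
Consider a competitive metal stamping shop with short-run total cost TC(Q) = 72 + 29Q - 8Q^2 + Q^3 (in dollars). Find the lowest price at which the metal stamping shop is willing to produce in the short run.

The shutdown price is the minimum of AVC. VC = 29Q - 8Q^2 + Q^3, so AVC = 29 - 8Q + Q^2.
At the minimum of AVC, MC = AVC. MC = 29 - 16Q + 3Q^2; setting MC = AVC gives 2Q^2 - 8Q = 0, so Q = 4. min AVC = 13.
For P < $13 the firm produces nothing.

$13 per unit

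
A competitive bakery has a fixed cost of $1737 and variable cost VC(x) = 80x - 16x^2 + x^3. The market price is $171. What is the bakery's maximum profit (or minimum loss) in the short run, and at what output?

Profit = -$47 at x = 13

AVC = 80 - 16x + x^2; min AVC = $16 at x = 8. Since P = $171 ≥ min AVC, the firm produces.
With MC = 80 - 32x + 3x^2, P = MC on the upward-sloping part at x* = 13.
TR = 171·13 = 2223. TC = 1737 + 533 = 2270. Profit = 2223 − 2270 = -$47.
By producing, the firm covers all variable cost plus $1690 of fixed cost; shutting down would lose the full $1737.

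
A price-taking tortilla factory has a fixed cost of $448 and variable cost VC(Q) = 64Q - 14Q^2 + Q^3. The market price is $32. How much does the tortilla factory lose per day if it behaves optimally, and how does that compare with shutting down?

Profit = -$320 at Q = 8

AVC = 64 - 14Q + Q^2; min AVC = $15 at Q = 7. Since P = $32 ≥ min AVC, the firm produces.
MC = 64 - 28Q + 3Q^2. Setting P = MC and taking the root on the rising branch gives Q* = 8.
TR = 32·8 = 256. TC = 448 + 128 = 576. Profit = 256 − 576 = -$320.
That loss of $320 beats the $448 the firm would lose by shutting down; producing recovers $128 of fixed cost.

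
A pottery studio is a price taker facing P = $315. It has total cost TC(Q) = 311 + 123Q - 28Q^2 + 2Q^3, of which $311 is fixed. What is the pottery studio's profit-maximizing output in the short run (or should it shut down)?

From TC, MC = TC'(Q) = 123 - 56Q + 6Q^2 and AVC = VC/Q = 123 - 28Q + 2Q^2.
The AVC parabola has its vertex at Q = 28/4 = 7, where AVC = 123 - 28·7 + 2·7^2 = $25.
Because $315 ≥ $25, revenue can cover variable cost; the firm operates.
Set P = MC: 315 = 123 - 56Q + 6Q^2 → -192 - 56Q + 6Q^2 = 0. The roots are Q = -8/3 and Q = 12; the profit-maximizing output is on the rising part of MC, so Q* = 12.
Check: AVC at Q = 12 is $75 ≤ P, so revenue covers variable cost.
Profit = P·Q − TC = 315·12 − 1211 = $2569.

Produce at Q = 12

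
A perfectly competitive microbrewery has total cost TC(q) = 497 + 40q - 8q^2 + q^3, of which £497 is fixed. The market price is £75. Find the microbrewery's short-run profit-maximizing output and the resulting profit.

AVC = 40 - 8q + q^2 has its minimum £24 at q = 4; price £75 clears that bar, so the firm operates.
With MC = 40 - 16q + 3q^2, P = MC on the upward-sloping part at q* = 7.
TR = 75·7 = 525. TC = 497 + 231 = 728. Profit = 525 − 728 = -£203.
That loss of £203 beats the £497 the firm would lose by shutting down; producing recovers £294 of fixed cost.

Profit = -£203 at q = 7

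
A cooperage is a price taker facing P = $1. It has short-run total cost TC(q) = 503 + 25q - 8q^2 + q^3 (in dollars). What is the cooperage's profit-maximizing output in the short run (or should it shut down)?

Shut down

Strip out fixed cost: VC = 25q - 8q^2 + q^3. Then AVC = 25 - 8q + q^2 and MC = 25 - 16q + 3q^2.
AVC hits its minimum where MC = AVC, at q = 4, giving min AVC = 25 - 8·4 + 4^2 = $9.
With P < min AVC ($1 < $9), every unit sold adds to the loss.
The firm minimizes its loss by shutting down and losing only its fixed cost of $503.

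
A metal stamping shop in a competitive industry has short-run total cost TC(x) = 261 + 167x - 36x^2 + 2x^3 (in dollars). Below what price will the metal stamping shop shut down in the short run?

The shutdown price is the minimum of AVC. VC = 167x - 36x^2 + 2x^3, so AVC = 167 - 36x + 2x^2.
At the minimum of AVC, MC = AVC. MC = 167 - 72x + 6x^2; setting MC = AVC gives 4x^2 - 36x = 0, so x = 9. min AVC = 5.
The firm shuts down for any P below $5.

$5 per unit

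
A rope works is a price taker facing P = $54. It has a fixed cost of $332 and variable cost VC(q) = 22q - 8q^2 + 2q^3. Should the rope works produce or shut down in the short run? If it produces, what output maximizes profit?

Produce at q = 4

Variable cost is VC = 22q - 8q^2 + 2q^3, so AVC = VC/q = 22 - 8q + 2q^2 and MC = dTC/dq = 22 - 16q + 6q^2.
The AVC parabola has its vertex at q = 8/4 = 2, where AVC = 22 - 8·2 + 2·2^2 = $14.
Because $54 ≥ $14, revenue can cover variable cost; the firm operates.
Set P = MC: 54 = 22 - 16q + 6q^2 → -32 - 16q + 6q^2 = 0. The roots are q = -4/3 and q = 4; the profit-maximizing output is on the rising part of MC, so q* = 4.
Check: AVC at q = 4 is $22 ≤ P, so revenue covers variable cost.
Profit = P·q − TC = 54·4 − 420 = -$204, a loss, but smaller than the $332 fixed cost the firm would lose by shutting down.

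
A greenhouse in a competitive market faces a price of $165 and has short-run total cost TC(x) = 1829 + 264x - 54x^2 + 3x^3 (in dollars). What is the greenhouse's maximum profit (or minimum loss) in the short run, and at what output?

AVC = 264 - 54x + 3x^2 has its minimum $21 at x = 9; price $165 clears that bar, so the firm operates.
With MC = 264 - 108x + 9x^2, P = MC on the upward-sloping part at x* = 11.
TR = 165·11 = 1815. TC = 1829 + 363 = 2192. Profit = 1815 − 2192 = -$377.
By producing, the firm covers all variable cost plus $1452 of fixed cost; shutting down would lose the full $1829.

Profit = -$377 at x = 11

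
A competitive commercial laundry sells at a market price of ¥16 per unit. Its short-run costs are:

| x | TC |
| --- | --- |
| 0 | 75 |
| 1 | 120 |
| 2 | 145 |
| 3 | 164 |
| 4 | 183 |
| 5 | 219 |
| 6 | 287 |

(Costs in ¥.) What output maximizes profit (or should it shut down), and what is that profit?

Tabulate TR − TC: x=0: -75; x=1: -104; x=2: -113; x=3: -116; x=4: -119; x=5: -139; x=6: -191.
Profit is highest at x = 0. Equivalently, the lowest AVC in the table is 108/4 ≈ ¥27 at x = 4, and P = ¥16 falls below it — price never covers variable cost, so the firm shuts down and loses only its fixed cost.

x = 0 (shut down); profit = -¥75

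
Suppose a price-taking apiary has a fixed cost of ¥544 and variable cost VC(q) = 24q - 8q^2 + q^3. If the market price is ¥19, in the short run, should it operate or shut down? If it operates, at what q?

From TC, MC = TC'(q) = 24 - 16q + 3q^2 and AVC = VC/q = 24 - 8q + q^2.
AVC hits its minimum where MC = AVC, at q = 4, giving min AVC = 24 - 8·4 + 4^2 = ¥8.
Because ¥19 ≥ ¥8, revenue can cover variable cost; the firm operates.
Solving P = MC: 5 - 16q + 3q^2 = 0 ⇒ q = 1/3 or 5. On the upward-sloping branch, q* = 5.
Check: AVC at q = 5 is ¥9 ≤ P, so revenue covers variable cost.
Profit = P·q − TC = 19·5 − 589 = -¥494, a loss, but smaller than the ¥544 fixed cost the firm would lose by shutting down.

Produce at q = 5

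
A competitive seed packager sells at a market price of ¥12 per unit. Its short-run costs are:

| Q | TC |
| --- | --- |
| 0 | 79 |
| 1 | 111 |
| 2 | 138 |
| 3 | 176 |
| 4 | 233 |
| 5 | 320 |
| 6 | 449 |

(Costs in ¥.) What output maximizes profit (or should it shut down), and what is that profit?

Q = 0 (shut down); profit = -¥79

Tabulate TR − TC: Q=0: -79; Q=1: -99; Q=2: -114; Q=3: -140; Q=4: -185; Q=5: -260; Q=6: -377.
Profit is highest at Q = 0. Equivalently, the lowest AVC in the table is 59/2 ≈ ¥29.50 at Q = 2, and P = ¥12 falls below it — price never covers variable cost, so the firm shuts down and loses only its fixed cost.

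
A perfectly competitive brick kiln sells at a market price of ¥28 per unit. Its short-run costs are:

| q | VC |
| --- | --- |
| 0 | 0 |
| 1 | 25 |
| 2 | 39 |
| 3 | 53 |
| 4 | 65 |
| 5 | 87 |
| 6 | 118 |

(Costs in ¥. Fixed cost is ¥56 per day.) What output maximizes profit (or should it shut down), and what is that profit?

Compute π = P·q − TC at each output: q=0: -56; q=1: -53; q=2: -39; q=3: -25; q=4: -9; q=5: -3; q=6: -6.
Profit is maximized at q = 5. AVC there is 87/5 = ¥17.40 ≤ P, so producing beats shutting down (which would give -¥56).

q = 5; profit = -¥3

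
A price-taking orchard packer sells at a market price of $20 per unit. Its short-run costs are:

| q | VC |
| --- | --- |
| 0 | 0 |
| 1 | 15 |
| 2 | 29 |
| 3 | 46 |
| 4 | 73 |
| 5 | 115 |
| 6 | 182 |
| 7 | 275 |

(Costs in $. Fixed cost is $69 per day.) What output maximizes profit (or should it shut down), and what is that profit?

Compute π = P·q − TC at each output: q=0: -69; q=1: -64; q=2: -58; q=3: -55; q=4: -62; q=5: -84; q=6: -131; q=7: -204.
Profit is maximized at q = 3. AVC there is 46/3 = $15.33 ≤ P, so producing beats shutting down (which would give -$69).

q = 3; profit = -$55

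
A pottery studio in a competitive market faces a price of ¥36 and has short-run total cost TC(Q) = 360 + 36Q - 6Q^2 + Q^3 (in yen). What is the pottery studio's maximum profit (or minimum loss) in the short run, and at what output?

AVC = 36 - 6Q + Q^2; min AVC = ¥27 at Q = 3. Since P = ¥36 ≥ min AVC, the firm produces.
MC = 36 - 12Q + 3Q^2. Setting P = MC and taking the root on the rising branch gives Q* = 4.
TR = 36·4 = 144. TC = 360 + 112 = 472. Profit = 144 − 472 = -¥328.
Shutting down would mean losing the fixed cost of ¥360, so operating at a loss of ¥328 is better by ¥32.

Profit = -¥328 at Q = 4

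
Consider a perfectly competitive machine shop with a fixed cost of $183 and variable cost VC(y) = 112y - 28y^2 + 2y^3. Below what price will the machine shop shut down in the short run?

The firm shuts down when price falls below the minimum of average variable cost. AVC = VC/y = 112 - 28y + 2y^2.
dAVC/dy = -28 + 4y = 0 gives y = 7. min AVC = 112 - 28·7 + 2·7^2 = 14.
For P < $14 the firm produces nothing.

$14 per unit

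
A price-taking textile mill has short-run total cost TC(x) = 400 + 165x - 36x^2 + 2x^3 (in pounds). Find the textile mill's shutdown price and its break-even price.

Shutdown price = £3; break-even price = £45

Shutdown price = min AVC. AVC = 165 - 36x + 2x^2, with vertex at x = 9 and minimum £3.
ATC = 400/x + 165 - 36x + 2x^2. Setting dATC/dx = −400/x^2 − 36 + 4x = 0 gives x = 10 (since 4·10^3 − 36·10^2 = 400).
min ATC = 400/10 + 165 − 36·10 + 2·10^2 = £45. That is the break-even price.
Between these two prices the firm operates at a loss; above £45 it earns a profit.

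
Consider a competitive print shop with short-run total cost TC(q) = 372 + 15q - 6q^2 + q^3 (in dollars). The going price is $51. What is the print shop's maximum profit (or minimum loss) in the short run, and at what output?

AVC = 15 - 6q + q^2; min AVC = $6 at q = 3. Since P = $51 ≥ min AVC, the firm produces.
With MC = 15 - 12q + 3q^2, P = MC on the upward-sloping part at q* = 6.
TR = 51·6 = 306. TC = 372 + 90 = 462. Profit = 306 − 462 = -$156.
Shutting down would mean losing the fixed cost of $372, so operating at a loss of $156 is better by $216.

Profit = -$156 at q = 6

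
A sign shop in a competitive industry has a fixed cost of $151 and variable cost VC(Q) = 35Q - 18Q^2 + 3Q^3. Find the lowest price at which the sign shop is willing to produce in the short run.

Short-run supply begins at min AVC. From VC = 35Q - 18Q^2 + 3Q^3, AVC = 35 - 18Q + 3Q^2.
dAVC/dQ = -18 + 6Q = 0 gives Q = 3. min AVC = 35 - 18·3 + 3·3^2 = 8.
For P < $8 the firm produces nothing.

$8 per unit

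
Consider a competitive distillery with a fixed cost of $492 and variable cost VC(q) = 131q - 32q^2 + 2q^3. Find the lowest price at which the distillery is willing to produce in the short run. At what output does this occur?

The shutdown price is the minimum of AVC. VC = 131q - 32q^2 + 2q^3, so AVC = 131 - 32q + 2q^2.
dAVC/dq = -32 + 4q = 0 gives q = 8. min AVC = 131 - 32·8 + 2·8^2 = 3.
For P < $3 the firm produces nothing.

$3 per unit, at q = 8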